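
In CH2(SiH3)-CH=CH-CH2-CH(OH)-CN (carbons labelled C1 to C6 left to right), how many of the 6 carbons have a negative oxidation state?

Tallying each carbon's bonds:
C1: 1C, 2H, 1Si → 0 − 2 − 1 = -3
C2: 3C, 1H → 0 − 1 = -1
C3: 3C, 1H → 0 − 1 = -1
C4: 2C, 2H → 0 − 2 = -2
C5: 2C, 1H, 1O → 0 − 1 + 1 = 0
C6: 1C, 3N → 0 + 3 = +3
4 carbons (C1, C2, C3, C4) meet the condition.

4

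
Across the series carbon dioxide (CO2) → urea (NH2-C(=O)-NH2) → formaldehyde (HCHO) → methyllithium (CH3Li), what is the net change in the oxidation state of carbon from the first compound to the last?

Carbon oxidation states along the series — carbon dioxide: +4, urea: +4, formaldehyde: 0, methyllithium: -4.
Net change = -4 − (+4) = -8.

-8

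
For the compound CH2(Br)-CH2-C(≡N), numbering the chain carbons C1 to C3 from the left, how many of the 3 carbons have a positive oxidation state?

Bonds to more-electronegative neighbours contribute +1 each, bonds to H or metals contribute −1 each, and C–C bonds contribute 0. Tallying each carbon:
C1: 1C, 2H, 1Br → 0 − 2 + 1 = -1
C2: 2C, 2H → 0 − 2 = -2
C3: 1C, 3N → 0 + 3 = +3
1 carbon (C3) meets the condition.

1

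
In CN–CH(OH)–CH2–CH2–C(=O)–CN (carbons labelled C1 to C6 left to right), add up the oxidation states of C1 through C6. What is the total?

Tallying each carbon's bonds:
C1: 1C, 3N → 0 + 3 = +3
C2: 2C, 1H, 1O → 0 − 1 + 1 = 0
C3: 2C, 2H → 0 − 2 = -2
C4: 2C, 2H → 0 − 2 = -2
C5: 2C, 2O → 0 + 2 = +2
C6: 1C, 3N → 0 + 3 = +3
Sum = +3 + 0 − 2 − 2 + 2 + 3 = +4.

+4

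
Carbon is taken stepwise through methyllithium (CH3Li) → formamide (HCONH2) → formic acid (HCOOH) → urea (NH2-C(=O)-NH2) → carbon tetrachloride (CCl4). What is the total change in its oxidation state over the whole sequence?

+8

Carbon oxidation states along the series — methyllithium: -4, formamide: +2, formic acid: +2, urea: +4, carbon tetrachloride: +4.
Net change = +4 − (-4) = +8.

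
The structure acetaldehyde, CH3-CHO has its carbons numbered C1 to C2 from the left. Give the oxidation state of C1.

-3

Bonds to more-electronegative neighbours contribute +1 each, bonds to H or metals contribute −1 each, and C–C bonds contribute 0.
C1 has one bond to H (-1), one bond to H (-1), one bond to H (-1), one bond to C (0).
Oxidation state = -1 − 1 − 1 + 0 = -3.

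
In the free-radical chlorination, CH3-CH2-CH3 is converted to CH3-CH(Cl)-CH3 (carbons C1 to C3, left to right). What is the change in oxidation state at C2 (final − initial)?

+2

Before: C2 has 2 bonds to C, 2 bonds to H → oxidation state -2.
After: C2 has 2 bonds to C, 1 bond to H, 1 bond to Cl → oxidation state 0.
Δ = 0 − (-2) = +2, so this is an oxidation at C2.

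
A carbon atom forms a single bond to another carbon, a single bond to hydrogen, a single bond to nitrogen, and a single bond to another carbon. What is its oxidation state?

0

Bonds to more-electronegative neighbours contribute +1 each, bonds to H or metals contribute −1 each, and C–C bonds contribute 0.
The carbon has one bond to C (0), one bond to C (0), one bond to N (+1), one bond to H (-1).
Oxidation state = 0 + 0 + 1 − 1 = 0.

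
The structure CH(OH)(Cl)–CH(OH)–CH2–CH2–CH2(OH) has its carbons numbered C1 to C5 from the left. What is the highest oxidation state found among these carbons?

Bonds to more-electronegative neighbours contribute +1 each, bonds to H or metals contribute −1 each, and C–C bonds contribute 0. Tallying each carbon:
C1: 1C, 1H, 1O, 1Cl → 0 − 1 + 1 + 1 = +1
C2: 2C, 1H, 1O → 0 − 1 + 1 = 0
C3: 2C, 2H → 0 − 2 = -2
C4: 2C, 2H → 0 − 2 = -2
C5: 1C, 2H, 1O → 0 − 2 + 1 = -1
The highest value is +1.

+1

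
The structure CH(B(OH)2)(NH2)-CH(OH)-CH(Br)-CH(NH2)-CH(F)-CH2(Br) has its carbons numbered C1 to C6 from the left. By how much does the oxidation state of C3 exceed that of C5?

0

C3: 2C, 1H, 1Br → 0 − 1 + 1 = 0
C5: 2C, 1H, 1F → 0 − 1 + 1 = 0
Difference: 0 − (0) = 0.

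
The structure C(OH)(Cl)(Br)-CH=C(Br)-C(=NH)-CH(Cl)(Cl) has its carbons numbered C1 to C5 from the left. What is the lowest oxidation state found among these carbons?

-1

Assign +1 per bond to O/N/halogen, −1 per bond to H or an electropositive element, and 0 per bond to carbon. Tallying each carbon:
C1: 1C, 1O, 1Cl, 1Br → 0 + 1 + 1 + 1 = +3
C2: 3C, 1H → 0 − 1 = -1
C3: 3C, 1Br → 0 + 1 = +1
C4: 2C, 2N → 0 + 2 = +2
C5: 1C, 1H, 2Cl → 0 − 1 + 2 = +1
The lowest value is -1.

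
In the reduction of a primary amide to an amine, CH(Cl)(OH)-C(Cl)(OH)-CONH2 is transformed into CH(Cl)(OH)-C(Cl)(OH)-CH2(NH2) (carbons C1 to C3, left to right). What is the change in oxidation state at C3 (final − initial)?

Before: C3 has 1 bond to C, 2 bonds to O, 1 bond to N → oxidation state +3.
After: C3 has 1 bond to C, 2 bonds to H, 1 bond to N → oxidation state -1.
Δ = -1 − (+3) = -4, so this is a reduction at C3.

-4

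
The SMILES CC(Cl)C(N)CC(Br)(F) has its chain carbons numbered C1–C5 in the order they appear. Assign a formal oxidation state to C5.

+1

C5 has one bond to C (0), one bond to Br (+1), one bond to H (-1), one bond to F (+1).
Oxidation state = 0 + 1 − 1 + 1 = +1.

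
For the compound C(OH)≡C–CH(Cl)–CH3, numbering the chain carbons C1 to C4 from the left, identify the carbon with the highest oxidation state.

Count +1 for every bond to an atom more electronegative than carbon and −1 for every bond to one less electronegative; C–C bonds are 0. Tallying each carbon:
C1: 3C, 1O → 0 + 1 = +1
C2: 4C → 0 = 0
C3: 2C, 1H, 1Cl → 0 − 1 + 1 = 0
C4: 1C, 3H → 0 − 3 = -3
The most oxidised carbon is C1 at +1.

C1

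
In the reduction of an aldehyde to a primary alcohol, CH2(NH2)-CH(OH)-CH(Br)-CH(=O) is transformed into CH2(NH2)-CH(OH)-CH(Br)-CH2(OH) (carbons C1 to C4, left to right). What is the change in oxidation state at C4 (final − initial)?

-2

Before: C4 has 1 bond to C, 1 bond to H, 2 bonds to O → oxidation state +1.
After: C4 has 1 bond to C, 2 bonds to H, 1 bond to O → oxidation state -1.
Δ = -1 − (+1) = -2, so this is a reduction at C4.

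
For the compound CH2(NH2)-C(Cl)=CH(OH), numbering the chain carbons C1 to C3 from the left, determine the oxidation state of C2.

Count +1 for every bond to an atom more electronegative than carbon and −1 for every bond to one less electronegative; C–C bonds are 0.
C2 has one bond to C (0), a double bond to C (2×0 = 0), one bond to Cl (+1).
Oxidation state = 0 + 0 + 1 = +1.

+1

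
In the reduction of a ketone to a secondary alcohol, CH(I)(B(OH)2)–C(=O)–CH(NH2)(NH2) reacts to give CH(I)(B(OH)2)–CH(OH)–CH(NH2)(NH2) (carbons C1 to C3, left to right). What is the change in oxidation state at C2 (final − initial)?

-2

Before: C2 has 2 bonds to C, 2 bonds to O → oxidation state +2.
After: C2 has 2 bonds to C, 1 bond to H, 1 bond to O → oxidation state 0.
Δ = 0 − (+2) = -2, so this is a reduction at C2.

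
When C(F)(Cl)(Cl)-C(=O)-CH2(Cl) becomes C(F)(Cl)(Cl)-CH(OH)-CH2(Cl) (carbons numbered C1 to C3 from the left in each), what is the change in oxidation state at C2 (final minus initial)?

Before: C2 has 2 bonds to C, 2 bonds to O → oxidation state +2.
After: C2 has 2 bonds to C, 1 bond to H, 1 bond to O → oxidation state 0.
Δ = 0 − (+2) = -2, so this is a reduction at C2.

-2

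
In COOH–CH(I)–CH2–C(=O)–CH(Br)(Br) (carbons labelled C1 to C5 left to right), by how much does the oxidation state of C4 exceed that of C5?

+1

C4: 2C, 2O → 0 + 2 = +2
C5: 1C, 1H, 2Br → 0 − 1 + 2 = +1
Difference: +2 − (+1) = +1.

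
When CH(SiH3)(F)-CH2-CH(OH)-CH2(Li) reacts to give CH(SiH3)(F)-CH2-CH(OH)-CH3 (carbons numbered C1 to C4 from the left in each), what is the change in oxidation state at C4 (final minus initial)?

0

Before: C4 has 1 bond to C, 2 bonds to H, 1 bond to Li → oxidation state -3.
After: C4 has 1 bond to C, 3 bonds to H → oxidation state -3.
Δ = -3 − (-3) = 0, so no net redox change at C4.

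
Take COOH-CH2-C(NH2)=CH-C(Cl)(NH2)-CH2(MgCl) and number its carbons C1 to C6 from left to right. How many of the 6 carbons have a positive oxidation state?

Tallying each carbon's bonds:
C1: 1C, 3O → 0 + 3 = +3
C2: 2C, 2H → 0 − 2 = -2
C3: 3C, 1N → 0 + 1 = +1
C4: 3C, 1H → 0 − 1 = -1
C5: 2C, 1N, 1Cl → 0 + 1 + 1 = +2
C6: 1C, 2H, 1Mg → 0 − 2 − 1 = -3
3 carbons (C1, C3, C5) meet the condition.

3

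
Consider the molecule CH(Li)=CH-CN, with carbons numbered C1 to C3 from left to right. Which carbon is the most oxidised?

C3

Bonds to more-electronegative neighbours contribute +1 each, bonds to H or metals contribute −1 each, and C–C bonds contribute 0. Tallying each carbon:
C1: 2C, 1H, 1Li → 0 − 1 − 1 = -2
C2: 3C, 1H → 0 − 1 = -1
C3: 1C, 3N → 0 + 3 = +3
The most oxidised carbon is C3 at +3.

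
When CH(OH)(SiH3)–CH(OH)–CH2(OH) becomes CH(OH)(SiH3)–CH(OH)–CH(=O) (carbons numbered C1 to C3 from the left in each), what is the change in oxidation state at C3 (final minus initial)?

Before: C3 has 1 bond to C, 2 bonds to H, 1 bond to O → oxidation state -1.
After: C3 has 1 bond to C, 1 bond to H, 2 bonds to O → oxidation state +1.
Δ = +1 − (-1) = +2, so this is an oxidation at C3.

+2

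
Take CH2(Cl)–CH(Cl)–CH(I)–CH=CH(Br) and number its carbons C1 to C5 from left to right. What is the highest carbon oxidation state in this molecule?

0

Tallying each carbon's bonds:
C1: 1C, 2H, 1Cl → 0 − 2 + 1 = -1
C2: 2C, 1H, 1Cl → 0 − 1 + 1 = 0
C3: 2C, 1H, 1I → 0 − 1 + 1 = 0
C4: 3C, 1H → 0 − 1 = -1
C5: 2C, 1H, 1Br → 0 − 1 + 1 = 0
The highest value is 0.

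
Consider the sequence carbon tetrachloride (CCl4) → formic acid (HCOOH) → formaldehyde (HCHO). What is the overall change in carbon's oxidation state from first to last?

Carbon oxidation states along the series — carbon tetrachloride: +4, formic acid: +2, formaldehyde: 0.
Net change = 0 − (+4) = -4.

-4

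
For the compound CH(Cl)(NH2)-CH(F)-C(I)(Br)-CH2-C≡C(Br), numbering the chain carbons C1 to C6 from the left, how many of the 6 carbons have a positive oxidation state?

3

Count +1 for every bond to an atom more electronegative than carbon and −1 for every bond to one less electronegative; C–C bonds are 0. Tallying each carbon:
C1: 1C, 1H, 1N, 1Cl → 0 − 1 + 1 + 1 = +1
C2: 2C, 1H, 1F → 0 − 1 + 1 = 0
C3: 2C, 1Br, 1I → 0 + 1 + 1 = +2
C4: 2C, 2H → 0 − 2 = -2
C5: 4C → 0 = 0
C6: 3C, 1Br → 0 + 1 = +1
3 carbons (C1, C3, C6) meet the condition.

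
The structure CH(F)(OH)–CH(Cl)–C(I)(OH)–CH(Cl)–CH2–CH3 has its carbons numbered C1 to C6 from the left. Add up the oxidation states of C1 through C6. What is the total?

Tallying each carbon's bonds:
C1: 1C, 1H, 1O, 1F → 0 − 1 + 1 + 1 = +1
C2: 2C, 1H, 1Cl → 0 − 1 + 1 = 0
C3: 2C, 1O, 1I → 0 + 1 + 1 = +2
C4: 2C, 1H, 1Cl → 0 − 1 + 1 = 0
C5: 2C, 2H → 0 − 2 = -2
C6: 1C, 3H → 0 − 3 = -3
Sum = +1 + 0 + 2 + 0 − 2 − 3 = -2.

-2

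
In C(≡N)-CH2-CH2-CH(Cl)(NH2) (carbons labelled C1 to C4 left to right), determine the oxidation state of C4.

+1

Count +1 for every bond to an atom more electronegative than carbon and −1 for every bond to one less electronegative; C–C bonds are 0.
C4 has one bond to C (0), one bond to Cl (+1), one bond to N (+1), one bond to H (-1).
Oxidation state = 0 + 1 + 1 − 1 = +1.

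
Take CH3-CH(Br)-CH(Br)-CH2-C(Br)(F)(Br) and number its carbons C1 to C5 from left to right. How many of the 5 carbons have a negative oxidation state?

2

Assign +1 per bond to O/N/halogen, −1 per bond to H or an electropositive element, and 0 per bond to carbon. Tallying each carbon:
C1: 1C, 3H → 0 − 3 = -3
C2: 2C, 1H, 1Br → 0 − 1 + 1 = 0
C3: 2C, 1H, 1Br → 0 − 1 + 1 = 0
C4: 2C, 2H → 0 − 2 = -2
C5: 1C, 1F, 2Br → 0 + 1 + 2 = +3
2 carbons (C1, C4) meet the condition.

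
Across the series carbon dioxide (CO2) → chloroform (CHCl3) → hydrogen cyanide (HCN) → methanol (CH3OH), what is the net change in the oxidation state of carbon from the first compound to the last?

-6

Carbon oxidation states along the series — carbon dioxide: +4, chloroform: +2, hydrogen cyanide: +2, methanol: -2.
Net change = -2 − (+4) = -6.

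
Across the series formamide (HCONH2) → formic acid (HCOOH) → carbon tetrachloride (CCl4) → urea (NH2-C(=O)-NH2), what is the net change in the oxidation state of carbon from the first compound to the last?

Carbon oxidation states along the series — formamide: +2, formic acid: +2, carbon tetrachloride: +4, urea: +4.
Net change = +4 − (+2) = +2.

+2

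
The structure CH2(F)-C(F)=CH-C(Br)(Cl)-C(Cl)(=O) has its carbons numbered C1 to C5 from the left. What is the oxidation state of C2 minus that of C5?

C2: 3C, 1F → 0 + 1 = +1
C5: 1C, 2O, 1Cl → 0 + 2 + 1 = +3
Difference: +1 − (+3) = -2.

-2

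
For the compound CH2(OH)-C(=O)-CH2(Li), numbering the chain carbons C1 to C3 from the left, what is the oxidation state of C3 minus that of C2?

-5

C3: 1C, 2H, 1Li → 0 − 2 − 1 = -3
C2: 2C, 2O → 0 + 2 = +2
Difference: -3 − (+2) = -5.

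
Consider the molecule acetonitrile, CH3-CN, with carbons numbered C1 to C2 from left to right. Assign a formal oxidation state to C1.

-3

C1 has one bond to H (-1), one bond to H (-1), one bond to H (-1), one bond to C (0).
Oxidation state = -1 − 1 − 1 + 0 = -3.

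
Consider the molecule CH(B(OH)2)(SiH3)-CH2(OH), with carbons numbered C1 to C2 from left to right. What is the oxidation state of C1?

C1 has one bond to C (0), one bond to H (-1), one bond to B (-1), one bond to Si (-1).
Oxidation state = 0 − 1 − 1 − 1 = -3.

-3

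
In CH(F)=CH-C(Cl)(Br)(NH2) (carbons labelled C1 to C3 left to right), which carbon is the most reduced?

Tallying each carbon's bonds:
C1: 2C, 1H, 1F → 0 − 1 + 1 = 0
C2: 3C, 1H → 0 − 1 = -1
C3: 1C, 1N, 1Cl, 1Br → 0 + 1 + 1 + 1 = +3
The most reduced carbon is C2 at -1.

C2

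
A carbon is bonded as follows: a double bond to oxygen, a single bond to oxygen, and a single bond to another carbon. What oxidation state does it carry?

+3

The carbon has one bond to C (0), one bond to O (+1), a double bond to O (2×+1 = +2).
Oxidation state = 0 + 1 + 2 = +3.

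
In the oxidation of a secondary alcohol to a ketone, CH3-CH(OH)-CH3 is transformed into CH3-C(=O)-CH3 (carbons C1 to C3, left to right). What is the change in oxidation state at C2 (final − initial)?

Before: C2 has 2 bonds to C, 1 bond to H, 1 bond to O → oxidation state 0.
After: C2 has 2 bonds to C, 2 bonds to O → oxidation state +2.
Δ = +2 − (0) = +2, so this is an oxidation at C2.

+2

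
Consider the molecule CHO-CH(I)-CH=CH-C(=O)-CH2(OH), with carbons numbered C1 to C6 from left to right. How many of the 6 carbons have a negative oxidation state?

3

Tallying each carbon's bonds:
C1: 1C, 1H, 2O → 0 − 1 + 2 = +1
C2: 2C, 1H, 1I → 0 − 1 + 1 = 0
C3: 3C, 1H → 0 − 1 = -1
C4: 3C, 1H → 0 − 1 = -1
C5: 2C, 2O → 0 + 2 = +2
C6: 1C, 2H, 1O → 0 − 2 + 1 = -1
3 carbons (C3, C4, C6) meet the condition.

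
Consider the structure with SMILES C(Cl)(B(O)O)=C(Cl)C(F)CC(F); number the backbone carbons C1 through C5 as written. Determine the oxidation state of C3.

0

C3 has one bond to C (0), one bond to C (0), one bond to H (-1), one bond to F (+1).
Oxidation state = 0 + 0 − 1 + 1 = 0.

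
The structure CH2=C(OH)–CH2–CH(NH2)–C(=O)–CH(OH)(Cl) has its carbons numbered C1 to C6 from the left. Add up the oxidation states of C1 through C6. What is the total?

Tallying each carbon's bonds:
C1: 2C, 2H → 0 − 2 = -2
C2: 3C, 1O → 0 + 1 = +1
C3: 2C, 2H → 0 − 2 = -2
C4: 2C, 1H, 1N → 0 − 1 + 1 = 0
C5: 2C, 2O → 0 + 2 = +2
C6: 1C, 1H, 1O, 1Cl → 0 − 1 + 1 + 1 = +1
Sum = -2 + 1 − 2 + 0 + 2 + 1 = 0.

0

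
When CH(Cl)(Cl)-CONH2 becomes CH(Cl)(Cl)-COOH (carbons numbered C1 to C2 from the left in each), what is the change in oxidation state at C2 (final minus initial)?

0

Before: C2 has 1 bond to C, 2 bonds to O, 1 bond to N → oxidation state +3.
After: C2 has 1 bond to C, 3 bonds to O → oxidation state +3.
Δ = +3 − (+3) = 0, so no net redox change at C2.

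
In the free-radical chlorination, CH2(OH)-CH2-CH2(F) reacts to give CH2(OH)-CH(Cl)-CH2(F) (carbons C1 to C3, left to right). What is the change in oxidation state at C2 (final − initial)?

Before: C2 has 2 bonds to C, 2 bonds to H → oxidation state -2.
After: C2 has 2 bonds to C, 1 bond to H, 1 bond to Cl → oxidation state 0.
Δ = 0 − (-2) = +2, so this is an oxidation at C2.

+2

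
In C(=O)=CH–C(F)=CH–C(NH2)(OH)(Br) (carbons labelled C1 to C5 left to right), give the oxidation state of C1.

+2

Each bond to a more electronegative atom (O, N, halogen) counts +1, each bond to a less electronegative atom (H, metal, B, Si) counts −1, and each C–C bond counts 0.
C1 has a double bond to C (2×0 = 0), a double bond to O (2×+1 = +2).
Oxidation state = 0 + 2 = +2.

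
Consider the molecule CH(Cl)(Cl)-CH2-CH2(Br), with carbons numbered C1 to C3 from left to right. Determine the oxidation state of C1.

+1

Count +1 for every bond to an atom more electronegative than carbon and −1 for every bond to one less electronegative; C–C bonds are 0.
C1 has one bond to C (0), one bond to H (-1), one bond to Cl (+1), one bond to Cl (+1).
Oxidation state = 0 − 1 + 1 + 1 = +1.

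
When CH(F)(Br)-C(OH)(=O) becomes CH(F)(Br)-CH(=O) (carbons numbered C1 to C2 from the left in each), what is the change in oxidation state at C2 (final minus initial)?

-2

Before: C2 has 1 bond to C, 3 bonds to O → oxidation state +3.
After: C2 has 1 bond to C, 1 bond to H, 2 bonds to O → oxidation state +1.
Δ = +1 − (+3) = -2, so this is a reduction at C2.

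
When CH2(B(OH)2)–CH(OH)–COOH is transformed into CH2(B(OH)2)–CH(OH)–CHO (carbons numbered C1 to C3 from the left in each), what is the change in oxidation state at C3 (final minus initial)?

-2

Before: C3 has 1 bond to C, 3 bonds to O → oxidation state +3.
After: C3 has 1 bond to C, 1 bond to H, 2 bonds to O → oxidation state +1.
Δ = +1 − (+3) = -2, so this is a reduction at C3.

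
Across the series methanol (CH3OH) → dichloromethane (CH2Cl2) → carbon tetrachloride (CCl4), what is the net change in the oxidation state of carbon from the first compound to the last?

+6

Carbon oxidation states along the series — methanol: -2, dichloromethane: 0, carbon tetrachloride: +4.
Net change = +4 − (-2) = +6.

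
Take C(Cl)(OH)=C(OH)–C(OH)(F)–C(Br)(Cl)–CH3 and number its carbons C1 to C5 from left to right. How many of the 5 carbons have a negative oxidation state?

Assign +1 per bond to O/N/halogen, −1 per bond to H or an electropositive element, and 0 per bond to carbon. Tallying each carbon:
C1: 2C, 1O, 1Cl → 0 + 1 + 1 = +2
C2: 3C, 1O → 0 + 1 = +1
C3: 2C, 1O, 1F → 0 + 1 + 1 = +2
C4: 2C, 1Cl, 1Br → 0 + 1 + 1 = +2
C5: 1C, 3H → 0 − 3 = -3
1 carbon (C5) meets the condition.

1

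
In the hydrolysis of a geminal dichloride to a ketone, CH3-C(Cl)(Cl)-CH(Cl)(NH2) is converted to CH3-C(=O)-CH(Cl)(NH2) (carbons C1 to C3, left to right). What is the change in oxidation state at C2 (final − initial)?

Before: C2 has 2 bonds to C, 2 bonds to Cl → oxidation state +2.
After: C2 has 2 bonds to C, 2 bonds to O → oxidation state +2.
Δ = +2 − (+2) = 0, so no net redox change at C2.

0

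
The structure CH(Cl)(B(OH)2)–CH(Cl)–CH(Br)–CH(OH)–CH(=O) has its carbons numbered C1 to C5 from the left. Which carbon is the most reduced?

C1

Bonds to more-electronegative neighbours contribute +1 each, bonds to H or metals contribute −1 each, and C–C bonds contribute 0. Tallying each carbon:
C1: 1C, 1H, 1Cl, 1B → 0 − 1 + 1 − 1 = -1
C2: 2C, 1H, 1Cl → 0 − 1 + 1 = 0
C3: 2C, 1H, 1Br → 0 − 1 + 1 = 0
C4: 2C, 1H, 1O → 0 − 1 + 1 = 0
C5: 1C, 1H, 2O → 0 − 1 + 2 = +1
The most reduced carbon is C1 at -1.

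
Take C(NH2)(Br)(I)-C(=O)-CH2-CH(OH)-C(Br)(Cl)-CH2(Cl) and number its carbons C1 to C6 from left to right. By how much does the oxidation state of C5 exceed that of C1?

C5: 2C, 1Cl, 1Br → 0 + 1 + 1 = +2
C1: 1C, 1N, 1Br, 1I → 0 + 1 + 1 + 1 = +3
Difference: +2 − (+3) = -1.

-1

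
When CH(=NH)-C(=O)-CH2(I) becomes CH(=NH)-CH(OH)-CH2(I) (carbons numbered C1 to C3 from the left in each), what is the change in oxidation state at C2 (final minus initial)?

-2

Before: C2 has 2 bonds to C, 2 bonds to O → oxidation state +2.
After: C2 has 2 bonds to C, 1 bond to H, 1 bond to O → oxidation state 0.
Δ = 0 − (+2) = -2, so this is a reduction at C2.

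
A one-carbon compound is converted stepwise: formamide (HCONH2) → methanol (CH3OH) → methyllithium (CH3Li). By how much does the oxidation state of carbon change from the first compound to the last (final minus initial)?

-6

Carbon oxidation states along the series — formamide: +2, methanol: -2, methyllithium: -4.
Net change = -4 − (+2) = -6.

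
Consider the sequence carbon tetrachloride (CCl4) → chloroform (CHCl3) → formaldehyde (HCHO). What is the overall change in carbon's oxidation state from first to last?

Carbon oxidation states along the series — carbon tetrachloride: +4, chloroform: +2, formaldehyde: 0.
Net change = 0 − (+4) = -4.

-4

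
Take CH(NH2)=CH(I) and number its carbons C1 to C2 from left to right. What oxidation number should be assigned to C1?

0

C1 has a double bond to C (2×0 = 0), one bond to N (+1), one bond to H (-1).
Oxidation state = 0 + 1 − 1 = 0.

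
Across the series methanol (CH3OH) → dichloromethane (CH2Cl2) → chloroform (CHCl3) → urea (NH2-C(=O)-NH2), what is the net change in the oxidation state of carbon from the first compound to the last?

Carbon oxidation states along the series — methanol: -2, dichloromethane: 0, chloroform: +2, urea: +4.
Net change = +4 − (-2) = +6.

+6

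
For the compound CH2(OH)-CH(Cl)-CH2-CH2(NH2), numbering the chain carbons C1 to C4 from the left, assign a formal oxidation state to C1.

Bonds to more-electronegative neighbours contribute +1 each, bonds to H or metals contribute −1 each, and C–C bonds contribute 0.
C1 has one bond to C (0), one bond to H (-1), one bond to H (-1), one bond to O (+1).
Oxidation state = 0 − 1 − 1 + 1 = -1.

-1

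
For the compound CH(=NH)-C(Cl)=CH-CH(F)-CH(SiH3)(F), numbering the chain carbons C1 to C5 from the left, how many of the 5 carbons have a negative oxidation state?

Tallying each carbon's bonds:
C1: 1C, 1H, 2N → 0 − 1 + 2 = +1
C2: 3C, 1Cl → 0 + 1 = +1
C3: 3C, 1H → 0 − 1 = -1
C4: 2C, 1H, 1F → 0 − 1 + 1 = 0
C5: 1C, 1H, 1F, 1Si → 0 − 1 + 1 − 1 = -1
2 carbons (C3, C5) meet the condition.

2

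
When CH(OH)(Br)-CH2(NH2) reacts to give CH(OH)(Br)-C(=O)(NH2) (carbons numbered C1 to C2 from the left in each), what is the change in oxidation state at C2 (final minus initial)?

Before: C2 has 1 bond to C, 2 bonds to H, 1 bond to N → oxidation state -1.
After: C2 has 1 bond to C, 2 bonds to O, 1 bond to N → oxidation state +3.
Δ = +3 − (-1) = +4, so this is an oxidation at C2.

+4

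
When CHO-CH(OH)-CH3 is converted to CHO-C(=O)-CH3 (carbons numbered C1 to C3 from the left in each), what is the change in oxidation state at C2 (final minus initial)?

Before: C2 has 2 bonds to C, 1 bond to H, 1 bond to O → oxidation state 0.
After: C2 has 2 bonds to C, 2 bonds to O → oxidation state +2.
Δ = +2 − (0) = +2, so this is an oxidation at C2.

+2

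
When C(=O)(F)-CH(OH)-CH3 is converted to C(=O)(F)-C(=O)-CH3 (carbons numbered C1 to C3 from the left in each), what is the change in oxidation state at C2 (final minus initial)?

+2

Before: C2 has 2 bonds to C, 1 bond to H, 1 bond to O → oxidation state 0.
After: C2 has 2 bonds to C, 2 bonds to O → oxidation state +2.
Δ = +2 − (0) = +2, so this is an oxidation at C2.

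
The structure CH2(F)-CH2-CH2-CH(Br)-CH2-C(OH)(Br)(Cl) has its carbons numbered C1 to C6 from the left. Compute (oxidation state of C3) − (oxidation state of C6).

-5

C3: 2C, 2H → 0 − 2 = -2
C6: 1C, 1O, 1Cl, 1Br → 0 + 1 + 1 + 1 = +3
Difference: -2 − (+3) = -5.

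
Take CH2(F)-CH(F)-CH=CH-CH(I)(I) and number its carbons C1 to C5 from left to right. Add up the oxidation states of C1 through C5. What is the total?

Tallying each carbon's bonds:
C1: 1C, 2H, 1F → 0 − 2 + 1 = -1
C2: 2C, 1H, 1F → 0 − 1 + 1 = 0
C3: 3C, 1H → 0 − 1 = -1
C4: 3C, 1H → 0 − 1 = -1
C5: 1C, 1H, 2I → 0 − 1 + 2 = +1
Sum = -1 + 0 − 1 − 1 + 1 = -2.

-2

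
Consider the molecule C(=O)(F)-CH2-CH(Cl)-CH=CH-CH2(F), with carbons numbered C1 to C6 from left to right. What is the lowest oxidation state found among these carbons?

-2

Assign +1 per bond to O/N/halogen, −1 per bond to H or an electropositive element, and 0 per bond to carbon. Tallying each carbon:
C1: 1C, 2O, 1F → 0 + 2 + 1 = +3
C2: 2C, 2H → 0 − 2 = -2
C3: 2C, 1H, 1Cl → 0 − 1 + 1 = 0
C4: 3C, 1H → 0 − 1 = -1
C5: 3C, 1H → 0 − 1 = -1
C6: 1C, 2H, 1F → 0 − 2 + 1 = -1
The lowest value is -2.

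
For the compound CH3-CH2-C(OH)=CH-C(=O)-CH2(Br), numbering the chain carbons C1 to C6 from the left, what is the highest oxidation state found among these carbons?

Bonds to more-electronegative neighbours contribute +1 each, bonds to H or metals contribute −1 each, and C–C bonds contribute 0. Tallying each carbon:
C1: 1C, 3H → 0 − 3 = -3
C2: 2C, 2H → 0 − 2 = -2
C3: 3C, 1O → 0 + 1 = +1
C4: 3C, 1H → 0 − 1 = -1
C5: 2C, 2O → 0 + 2 = +2
C6: 1C, 2H, 1Br → 0 − 2 + 1 = -1
The highest value is +2.

+2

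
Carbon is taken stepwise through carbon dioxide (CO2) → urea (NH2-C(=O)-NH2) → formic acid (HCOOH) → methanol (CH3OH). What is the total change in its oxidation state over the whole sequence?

-6

Carbon oxidation states along the series — carbon dioxide: +4, urea: +4, formic acid: +2, methanol: -2.
Net change = -2 − (+4) = -6.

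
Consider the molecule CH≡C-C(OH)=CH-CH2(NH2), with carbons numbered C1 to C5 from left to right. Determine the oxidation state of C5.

C5 has one bond to C (0), one bond to H (-1), one bond to H (-1), one bond to N (+1).
Oxidation state = 0 − 1 − 1 + 1 = -1.

-1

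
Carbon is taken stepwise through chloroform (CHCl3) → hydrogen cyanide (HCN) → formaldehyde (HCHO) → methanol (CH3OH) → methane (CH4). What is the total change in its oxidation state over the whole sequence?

Carbon oxidation states along the series — chloroform: +2, hydrogen cyanide: +2, formaldehyde: 0, methanol: -2, methane: -4.
Net change = -4 − (+2) = -6.

-6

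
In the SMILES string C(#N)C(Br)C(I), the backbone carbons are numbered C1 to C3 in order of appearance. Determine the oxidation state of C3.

-1

Assign +1 per bond to O/N/halogen, −1 per bond to H or an electropositive element, and 0 per bond to carbon.
C3 has one bond to C (0), one bond to H (-1), one bond to I (+1), one bond to H (-1).
Oxidation state = 0 − 1 + 1 − 1 = -1.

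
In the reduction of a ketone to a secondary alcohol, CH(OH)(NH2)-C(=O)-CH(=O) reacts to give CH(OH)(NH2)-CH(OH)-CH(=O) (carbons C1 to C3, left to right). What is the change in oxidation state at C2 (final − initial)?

-2

Before: C2 has 2 bonds to C, 2 bonds to O → oxidation state +2.
After: C2 has 2 bonds to C, 1 bond to H, 1 bond to O → oxidation state 0.
Δ = 0 − (+2) = -2, so this is a reduction at C2.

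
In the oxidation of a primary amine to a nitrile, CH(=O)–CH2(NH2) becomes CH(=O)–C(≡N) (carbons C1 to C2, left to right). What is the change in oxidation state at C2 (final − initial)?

+4

Before: C2 has 1 bond to C, 2 bonds to H, 1 bond to N → oxidation state -1.
After: C2 has 1 bond to C, 3 bonds to N → oxidation state +3.
Δ = +3 − (-1) = +4, so this is an oxidation at C2.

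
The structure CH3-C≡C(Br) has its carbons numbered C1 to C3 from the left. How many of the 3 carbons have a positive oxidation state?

Bonds to more-electronegative neighbours contribute +1 each, bonds to H or metals contribute −1 each, and C–C bonds contribute 0. Tallying each carbon:
C1: 1C, 3H → 0 − 3 = -3
C2: 4C → 0 = 0
C3: 3C, 1Br → 0 + 1 = +1
1 carbon (C3) meets the condition.

1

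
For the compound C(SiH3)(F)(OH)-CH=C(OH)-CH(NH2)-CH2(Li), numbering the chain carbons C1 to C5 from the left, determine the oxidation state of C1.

C1 has one bond to C (0), one bond to Si (-1), one bond to F (+1), one bond to O (+1).
Oxidation state = 0 − 1 + 1 + 1 = +1.

+1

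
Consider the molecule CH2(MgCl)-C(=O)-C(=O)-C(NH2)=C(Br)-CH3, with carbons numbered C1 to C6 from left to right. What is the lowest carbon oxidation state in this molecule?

-3

Tallying each carbon's bonds:
C1: 1C, 2H, 1Mg → 0 − 2 − 1 = -3
C2: 2C, 2O → 0 + 2 = +2
C3: 2C, 2O → 0 + 2 = +2
C4: 3C, 1N → 0 + 1 = +1
C5: 3C, 1Br → 0 + 1 = +1
C6: 1C, 3H → 0 − 3 = -3
The lowest value is -3.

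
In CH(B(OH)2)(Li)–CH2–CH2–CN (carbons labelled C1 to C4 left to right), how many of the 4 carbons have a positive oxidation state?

Each bond to a more electronegative atom (O, N, halogen) counts +1, each bond to a less electronegative atom (H, metal, B, Si) counts −1, and each C–C bond counts 0. Tallying each carbon:
C1: 1C, 1H, 1Li, 1B → 0 − 1 − 1 − 1 = -3
C2: 2C, 2H → 0 − 2 = -2
C3: 2C, 2H → 0 − 2 = -2
C4: 1C, 3N → 0 + 3 = +3
1 carbon (C4) meets the condition.

1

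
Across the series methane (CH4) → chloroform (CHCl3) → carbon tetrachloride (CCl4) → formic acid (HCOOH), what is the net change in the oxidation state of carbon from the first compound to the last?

Carbon oxidation states along the series — methane: -4, chloroform: +2, carbon tetrachloride: +4, formic acid: +2.
Net change = +2 − (-4) = +6.

+6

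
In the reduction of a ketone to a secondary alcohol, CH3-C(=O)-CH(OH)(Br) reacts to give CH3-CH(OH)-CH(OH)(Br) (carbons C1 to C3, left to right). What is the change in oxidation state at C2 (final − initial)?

-2

Before: C2 has 2 bonds to C, 2 bonds to O → oxidation state +2.
After: C2 has 2 bonds to C, 1 bond to H, 1 bond to O → oxidation state 0.
Δ = 0 − (+2) = -2, so this is a reduction at C2.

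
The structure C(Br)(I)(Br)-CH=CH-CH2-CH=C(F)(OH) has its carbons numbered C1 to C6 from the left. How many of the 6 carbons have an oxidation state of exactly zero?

Tallying each carbon's bonds:
C1: 1C, 2Br, 1I → 0 + 2 + 1 = +3
C2: 3C, 1H → 0 − 1 = -1
C3: 3C, 1H → 0 − 1 = -1
C4: 2C, 2H → 0 − 2 = -2
C5: 3C, 1H → 0 − 1 = -1
C6: 2C, 1O, 1F → 0 + 1 + 1 = +2
0 carbons meet the condition.

0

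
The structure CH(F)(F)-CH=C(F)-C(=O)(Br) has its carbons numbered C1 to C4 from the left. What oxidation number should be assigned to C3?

C3 has a double bond to C (2×0 = 0), one bond to C (0), one bond to F (+1).
Oxidation state = 0 + 0 + 1 = +1.

+1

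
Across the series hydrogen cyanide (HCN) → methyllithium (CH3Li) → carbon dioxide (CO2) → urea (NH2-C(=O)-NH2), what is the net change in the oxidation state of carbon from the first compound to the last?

+2

Carbon oxidation states along the series — hydrogen cyanide: +2, methyllithium: -4, carbon dioxide: +4, urea: +4.
Net change = +4 − (+2) = +2.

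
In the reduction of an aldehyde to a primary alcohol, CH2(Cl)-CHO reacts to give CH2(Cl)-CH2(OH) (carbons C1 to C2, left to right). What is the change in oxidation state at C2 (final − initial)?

-2

Before: C2 has 1 bond to C, 1 bond to H, 2 bonds to O → oxidation state +1.
After: C2 has 1 bond to C, 2 bonds to H, 1 bond to O → oxidation state -1.
Δ = -1 − (+1) = -2, so this is a reduction at C2.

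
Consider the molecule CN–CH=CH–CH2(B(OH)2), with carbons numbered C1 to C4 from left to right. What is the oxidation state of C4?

Assign +1 per bond to O/N/halogen, −1 per bond to H or an electropositive element, and 0 per bond to carbon.
C4 has one bond to C (0), one bond to H (-1), one bond to H (-1), one bond to B (-1).
Oxidation state = 0 − 1 − 1 − 1 = -3.

-3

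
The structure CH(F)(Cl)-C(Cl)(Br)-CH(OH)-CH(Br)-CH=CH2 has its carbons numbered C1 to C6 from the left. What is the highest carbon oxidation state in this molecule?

Bonds to more-electronegative neighbours contribute +1 each, bonds to H or metals contribute −1 each, and C–C bonds contribute 0. Tallying each carbon:
C1: 1C, 1H, 1F, 1Cl → 0 − 1 + 1 + 1 = +1
C2: 2C, 1Cl, 1Br → 0 + 1 + 1 = +2
C3: 2C, 1H, 1O → 0 − 1 + 1 = 0
C4: 2C, 1H, 1Br → 0 − 1 + 1 = 0
C5: 3C, 1H → 0 − 1 = -1
C6: 2C, 2H → 0 − 2 = -2
The highest value is +2.

+2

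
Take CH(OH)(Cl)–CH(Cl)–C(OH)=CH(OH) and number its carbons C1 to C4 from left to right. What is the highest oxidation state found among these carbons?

Bonds to more-electronegative neighbours contribute +1 each, bonds to H or metals contribute −1 each, and C–C bonds contribute 0. Tallying each carbon:
C1: 1C, 1H, 1O, 1Cl → 0 − 1 + 1 + 1 = +1
C2: 2C, 1H, 1Cl → 0 − 1 + 1 = 0
C3: 3C, 1O → 0 + 1 = +1
C4: 2C, 1H, 1O → 0 − 1 + 1 = 0
The highest value is +1.

+1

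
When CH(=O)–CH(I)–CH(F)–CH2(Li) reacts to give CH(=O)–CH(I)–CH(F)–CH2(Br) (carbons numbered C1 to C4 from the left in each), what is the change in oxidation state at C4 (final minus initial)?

Before: C4 has 1 bond to C, 2 bonds to H, 1 bond to Li → oxidation state -3.
After: C4 has 1 bond to C, 2 bonds to H, 1 bond to Br → oxidation state -1.
Δ = -1 − (-3) = +2, so this is an oxidation at C4.

+2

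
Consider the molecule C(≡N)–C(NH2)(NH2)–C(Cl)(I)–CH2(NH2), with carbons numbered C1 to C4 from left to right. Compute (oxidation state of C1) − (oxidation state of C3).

C1: 1C, 3N → 0 + 3 = +3
C3: 2C, 1Cl, 1I → 0 + 1 + 1 = +2
Difference: +3 − (+2) = +1.

+1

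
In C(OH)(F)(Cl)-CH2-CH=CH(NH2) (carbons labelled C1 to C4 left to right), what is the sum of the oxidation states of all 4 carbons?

Assign +1 per bond to O/N/halogen, −1 per bond to H or an electropositive element, and 0 per bond to carbon. Tallying each carbon:
C1: 1C, 1O, 1F, 1Cl → 0 + 1 + 1 + 1 = +3
C2: 2C, 2H → 0 − 2 = -2
C3: 3C, 1H → 0 − 1 = -1
C4: 2C, 1H, 1N → 0 − 1 + 1 = 0
Sum = +3 − 2 − 1 + 0 = 0.

0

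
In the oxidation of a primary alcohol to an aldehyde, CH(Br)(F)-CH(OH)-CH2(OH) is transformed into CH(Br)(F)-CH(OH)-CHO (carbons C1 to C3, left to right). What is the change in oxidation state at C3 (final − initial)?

Before: C3 has 1 bond to C, 2 bonds to H, 1 bond to O → oxidation state -1.
After: C3 has 1 bond to C, 1 bond to H, 2 bonds to O → oxidation state +1.
Δ = +1 − (-1) = +2, so this is an oxidation at C3.

+2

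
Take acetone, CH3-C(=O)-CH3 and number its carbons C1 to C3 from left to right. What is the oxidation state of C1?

-3

C1 has one bond to H (-1), one bond to H (-1), one bond to H (-1), one bond to C (0).
Oxidation state = -1 − 1 − 1 + 0 = -3.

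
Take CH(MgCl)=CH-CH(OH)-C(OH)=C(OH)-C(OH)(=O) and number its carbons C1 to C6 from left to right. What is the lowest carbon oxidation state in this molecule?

Count +1 for every bond to an atom more electronegative than carbon and −1 for every bond to one less electronegative; C–C bonds are 0. Tallying each carbon:
C1: 2C, 1H, 1Mg → 0 − 1 − 1 = -2
C2: 3C, 1H → 0 − 1 = -1
C3: 2C, 1H, 1O → 0 − 1 + 1 = 0
C4: 3C, 1O → 0 + 1 = +1
C5: 3C, 1O → 0 + 1 = +1
C6: 1C, 3O → 0 + 3 = +3
The lowest value is -2.

-2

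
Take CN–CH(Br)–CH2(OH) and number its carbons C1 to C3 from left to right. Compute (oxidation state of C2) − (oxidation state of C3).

C2: 2C, 1H, 1Br → 0 − 1 + 1 = 0
C3: 1C, 2H, 1O → 0 − 2 + 1 = -1
Difference: 0 − (-1) = +1.

+1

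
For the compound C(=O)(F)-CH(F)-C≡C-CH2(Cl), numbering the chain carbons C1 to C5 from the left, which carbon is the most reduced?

Assign +1 per bond to O/N/halogen, −1 per bond to H or an electropositive element, and 0 per bond to carbon. Tallying each carbon:
C1: 1C, 2O, 1F → 0 + 2 + 1 = +3
C2: 2C, 1H, 1F → 0 − 1 + 1 = 0
C3: 4C → 0 = 0
C4: 4C → 0 = 0
C5: 1C, 2H, 1Cl → 0 − 2 + 1 = -1
The most reduced carbon is C5 at -1.

C5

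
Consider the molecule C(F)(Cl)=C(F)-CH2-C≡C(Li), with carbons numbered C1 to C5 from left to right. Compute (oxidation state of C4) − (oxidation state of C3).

+2

C4: 4C → 0 = 0
C3: 2C, 2H → 0 − 2 = -2
Difference: 0 − (-2) = +2.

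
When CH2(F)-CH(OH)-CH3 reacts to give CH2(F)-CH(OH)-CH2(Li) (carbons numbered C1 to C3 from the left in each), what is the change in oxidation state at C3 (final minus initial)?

0

Before: C3 has 1 bond to C, 3 bonds to H → oxidation state -3.
After: C3 has 1 bond to C, 2 bonds to H, 1 bond to Li → oxidation state -3.
Δ = -3 − (-3) = 0, so no net redox change at C3.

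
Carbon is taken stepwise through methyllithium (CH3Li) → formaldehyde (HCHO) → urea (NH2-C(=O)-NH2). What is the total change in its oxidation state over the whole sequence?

+8

Carbon oxidation states along the series — methyllithium: -4, formaldehyde: 0, urea: +4.
Net change = +4 − (-4) = +8.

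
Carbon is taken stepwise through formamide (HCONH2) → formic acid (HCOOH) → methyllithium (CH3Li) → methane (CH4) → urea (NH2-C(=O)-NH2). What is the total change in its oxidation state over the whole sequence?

+2

Carbon oxidation states along the series — formamide: +2, formic acid: +2, methyllithium: -4, methane: -4, urea: +4.
Net change = +4 − (+2) = +2.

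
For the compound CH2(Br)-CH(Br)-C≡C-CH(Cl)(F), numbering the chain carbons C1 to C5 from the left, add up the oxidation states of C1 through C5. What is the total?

0

Count +1 for every bond to an atom more electronegative than carbon and −1 for every bond to one less electronegative; C–C bonds are 0. Tallying each carbon:
C1: 1C, 2H, 1Br → 0 − 2 + 1 = -1
C2: 2C, 1H, 1Br → 0 − 1 + 1 = 0
C3: 4C → 0 = 0
C4: 4C → 0 = 0
C5: 1C, 1H, 1F, 1Cl → 0 − 1 + 1 + 1 = +1
Sum = -1 + 0 + 0 + 0 + 1 = 0.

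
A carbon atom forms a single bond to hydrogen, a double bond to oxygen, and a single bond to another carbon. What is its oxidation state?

The carbon has one bond to C (0), a double bond to O (2×+1 = +2), one bond to H (-1).
Oxidation state = 0 + 2 − 1 = +1.

+1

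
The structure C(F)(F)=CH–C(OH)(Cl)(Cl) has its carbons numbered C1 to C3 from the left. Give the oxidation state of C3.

+3

C3 has one bond to C (0), one bond to O (+1), one bond to Cl (+1), one bond to Cl (+1).
Oxidation state = 0 + 1 + 1 + 1 = +3.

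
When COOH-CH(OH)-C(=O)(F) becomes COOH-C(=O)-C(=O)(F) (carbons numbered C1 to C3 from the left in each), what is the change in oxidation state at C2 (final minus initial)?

Before: C2 has 2 bonds to C, 1 bond to H, 1 bond to O → oxidation state 0.
After: C2 has 2 bonds to C, 2 bonds to O → oxidation state +2.
Δ = +2 − (0) = +2, so this is an oxidation at C2.

+2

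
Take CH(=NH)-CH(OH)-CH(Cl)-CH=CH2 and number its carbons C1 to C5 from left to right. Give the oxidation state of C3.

0

Each bond to a more electronegative atom (O, N, halogen) counts +1, each bond to a less electronegative atom (H, metal, B, Si) counts −1, and each C–C bond counts 0.
C3 has one bond to C (0), one bond to C (0), one bond to Cl (+1), one bond to H (-1).
Oxidation state = 0 + 0 + 1 − 1 = 0.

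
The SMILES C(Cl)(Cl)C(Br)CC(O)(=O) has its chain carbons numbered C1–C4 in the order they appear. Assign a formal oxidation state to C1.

+1

Count +1 for every bond to an atom more electronegative than carbon and −1 for every bond to one less electronegative; C–C bonds are 0.
C1 has one bond to C (0), one bond to H (-1), one bond to Cl (+1), one bond to Cl (+1).
Oxidation state = 0 − 1 + 1 + 1 = +1.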